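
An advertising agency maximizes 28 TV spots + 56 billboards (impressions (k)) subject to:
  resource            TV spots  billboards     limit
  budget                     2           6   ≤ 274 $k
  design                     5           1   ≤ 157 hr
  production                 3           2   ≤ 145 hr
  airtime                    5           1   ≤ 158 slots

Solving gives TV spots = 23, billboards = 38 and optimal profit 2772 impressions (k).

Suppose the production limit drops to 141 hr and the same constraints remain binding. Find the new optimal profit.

2756

Check each constraint at x*: budget 274/274 (tight); design 153/157 (slack 4); production 145/145 (tight); airtime 153/158 (slack 5).
By complementary slackness, y = 0 for the non-binding constraints.
The binding rows give the dual system: 2·y_budget + 3·y_production = 28 and 6·y_budget + 2·y_production = 56.
→ y_budget = 8 and y_production = 4.
Δz = y_production·Δb = 4 × (-4) = -16, so new z* = 2772 − 16 = 2756.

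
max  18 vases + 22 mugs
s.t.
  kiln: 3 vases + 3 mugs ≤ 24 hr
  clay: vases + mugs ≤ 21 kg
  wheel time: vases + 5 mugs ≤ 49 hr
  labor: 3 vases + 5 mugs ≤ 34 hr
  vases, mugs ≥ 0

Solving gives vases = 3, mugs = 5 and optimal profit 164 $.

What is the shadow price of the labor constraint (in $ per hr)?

2

At the optimum: kiln uses 24 of 24 (binding); clay uses 8 of 21 (slack = 13); wheel time uses 28 of 49 (slack = 21); labor uses 34 of 34 (binding).
Slack constraints have shadow price 0 (complementary slackness).
Dual feasibility on the basic columns requires 3·y_kiln + 3·y_labor = 18, 3·y_kiln + 5·y_labor = 22.
Solving: y_kiln = 4, y_labor = 2.
Shadow price of labor = 2.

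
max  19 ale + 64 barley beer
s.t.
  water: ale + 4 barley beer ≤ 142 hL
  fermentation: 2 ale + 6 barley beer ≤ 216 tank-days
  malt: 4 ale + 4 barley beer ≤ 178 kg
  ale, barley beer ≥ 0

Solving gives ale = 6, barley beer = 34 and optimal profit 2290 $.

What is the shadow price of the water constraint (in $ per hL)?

At the optimum: water uses 142 of 142 (binding); fermentation uses 216 of 216 (binding); malt uses 160 of 178 (slack = 18).
Slack constraints have shadow price 0 (complementary slackness).
From A_Bᵀ y = c: 1·y_water + 2·y_fermentation = 19; 4·y_water + 6·y_fermentation = 64.
Solving: y_water = 7, y_fermentation = 6.
Shadow price of water = 7.

7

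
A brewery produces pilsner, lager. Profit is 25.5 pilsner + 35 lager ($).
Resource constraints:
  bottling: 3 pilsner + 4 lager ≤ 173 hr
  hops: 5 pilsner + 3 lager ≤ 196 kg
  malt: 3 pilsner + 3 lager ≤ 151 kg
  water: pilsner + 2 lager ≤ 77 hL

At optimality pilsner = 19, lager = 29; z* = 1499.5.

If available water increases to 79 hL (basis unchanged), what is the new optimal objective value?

Binding: bottling and water. Non-binding: hops (14 unused), malt (7 unused).
By complementary slackness, y = 0 for the non-binding constraints.
The binding rows give the dual system: 3·y_bottling + 1·y_water = 25.5 and 4·y_bottling + 2·y_water = 35.
→ y_bottling = 8 and y_water = 1.5.
Δz = y_water·Δb = 1.5 × (2) = 3, so new z* = 1499.5 + 3 = 1502.5.

1502.5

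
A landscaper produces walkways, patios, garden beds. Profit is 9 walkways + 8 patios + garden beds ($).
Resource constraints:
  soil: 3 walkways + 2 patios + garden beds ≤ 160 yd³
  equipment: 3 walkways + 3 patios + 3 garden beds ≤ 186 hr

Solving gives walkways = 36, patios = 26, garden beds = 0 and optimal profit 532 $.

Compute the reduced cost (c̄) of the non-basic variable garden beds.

Check each constraint at x*: soil 160/160 (tight); equipment 186/186 (tight).
Dual feasibility on the basic columns requires 3·y_soil + 3·y_equipment = 9, 2·y_soil + 3·y_equipment = 8.
Solving: y_soil = 1, y_equipment = 2.
Reduced cost of garden beds: c₃ − yᵀa₃ = 1 − (1·1 + 2·3) = 1 − 7 = -6.

-6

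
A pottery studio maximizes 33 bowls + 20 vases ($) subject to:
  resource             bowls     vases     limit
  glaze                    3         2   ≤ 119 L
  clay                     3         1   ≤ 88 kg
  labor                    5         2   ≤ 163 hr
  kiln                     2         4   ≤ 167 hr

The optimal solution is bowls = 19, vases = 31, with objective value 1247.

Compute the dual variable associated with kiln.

0

Binding: glaze and clay. Non-binding: labor (6 unused), kiln (5 unused).
Slack constraints have shadow price 0 (complementary slackness).
The binding rows give the dual system: 3·y_glaze + 3·y_clay = 33 and 2·y_glaze + 1·y_clay = 20.
This yields shadow prices y_glaze = 9, y_clay = 2.
Shadow price of kiln = 0.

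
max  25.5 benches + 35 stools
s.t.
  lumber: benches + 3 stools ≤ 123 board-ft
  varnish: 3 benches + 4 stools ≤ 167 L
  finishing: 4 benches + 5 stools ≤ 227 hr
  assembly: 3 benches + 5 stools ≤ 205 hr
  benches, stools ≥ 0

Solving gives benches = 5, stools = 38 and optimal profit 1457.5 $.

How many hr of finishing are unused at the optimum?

17

finishing used = 4·5 + 5·38 = 210; slack = 227 − 210 = 17.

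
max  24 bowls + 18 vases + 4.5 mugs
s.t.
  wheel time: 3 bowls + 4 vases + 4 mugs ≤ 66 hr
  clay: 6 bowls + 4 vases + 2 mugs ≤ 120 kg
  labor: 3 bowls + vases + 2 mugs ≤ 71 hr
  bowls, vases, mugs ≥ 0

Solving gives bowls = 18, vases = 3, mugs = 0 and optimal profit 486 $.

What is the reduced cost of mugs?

-6.5

Binding: wheel time and clay. Non-binding: labor (14 unused).
By complementary slackness, y = 0 for the non-binding constraint.
The binding rows give the dual system: 3·y_wheel time + 6·y_clay = 24 and 4·y_wheel time + 4·y_clay = 18.
→ y_wheel time = 1 and y_clay = 3.5.
Reduced cost of mugs: c₃ − yᵀa₃ = 4.5 − (1·4 + 3.5·2) = 4.5 − 11 = -6.5.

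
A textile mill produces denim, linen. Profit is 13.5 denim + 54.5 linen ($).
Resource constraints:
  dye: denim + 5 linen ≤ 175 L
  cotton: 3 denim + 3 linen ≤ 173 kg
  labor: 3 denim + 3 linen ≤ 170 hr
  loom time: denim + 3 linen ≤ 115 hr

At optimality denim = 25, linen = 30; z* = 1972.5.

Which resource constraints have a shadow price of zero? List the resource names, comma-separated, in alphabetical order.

dye: 175/175 (binding)
cotton: 165/173 (slack 8)
labor: 165/170 (slack 5)
loom time: 115/115 (binding)
By complementary slackness, a constraint with positive slack has shadow price 0 → cotton, labor.

cotton, labor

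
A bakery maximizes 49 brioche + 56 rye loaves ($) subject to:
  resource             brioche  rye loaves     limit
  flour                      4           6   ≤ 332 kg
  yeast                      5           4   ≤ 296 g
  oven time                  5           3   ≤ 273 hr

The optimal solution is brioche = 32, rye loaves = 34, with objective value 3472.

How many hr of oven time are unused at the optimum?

11

oven time used = 5·32 + 3·34 = 262; slack = 273 − 262 = 11.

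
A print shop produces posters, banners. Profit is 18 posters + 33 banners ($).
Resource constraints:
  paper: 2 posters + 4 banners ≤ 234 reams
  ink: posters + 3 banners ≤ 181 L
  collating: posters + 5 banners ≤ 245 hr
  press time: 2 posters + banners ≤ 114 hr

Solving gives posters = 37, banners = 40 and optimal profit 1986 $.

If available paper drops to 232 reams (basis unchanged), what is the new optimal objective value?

At the optimum: paper uses 234 of 234 (binding); ink uses 157 of 181 (slack = 24); collating uses 237 of 245 (slack = 8); press time uses 114 of 114 (binding).
By complementary slackness, y = 0 for the non-binding constraints.
From A_Bᵀ y = c: 2·y_paper + 2·y_press time = 18; 4·y_paper + 1·y_press time = 33.
→ y_paper = 8 and y_press time = 1.
Δz = y_paper·Δb = 8 × (-2) = -16, so new z* = 1986 − 16 = 1970.

1970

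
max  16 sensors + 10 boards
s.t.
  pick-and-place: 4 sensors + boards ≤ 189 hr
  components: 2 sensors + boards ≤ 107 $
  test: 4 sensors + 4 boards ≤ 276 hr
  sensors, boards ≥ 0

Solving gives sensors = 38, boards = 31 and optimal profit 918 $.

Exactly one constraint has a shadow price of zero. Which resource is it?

pick-and-place

pick-and-place: 183/189 (slack 6)
components: 107/107 (binding)
test: 276/276 (binding)
By complementary slackness, a constraint with positive slack has shadow price 0 → pick-and-place.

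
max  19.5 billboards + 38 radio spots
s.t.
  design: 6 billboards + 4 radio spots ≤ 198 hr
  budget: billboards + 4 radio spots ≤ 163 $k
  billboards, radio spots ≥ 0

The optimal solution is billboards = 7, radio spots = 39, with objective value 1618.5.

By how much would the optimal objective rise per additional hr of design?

Both design and budget are binding at x*.
From A_Bᵀ y = c: 6·y_design + 1·y_budget = 19.5; 4·y_design + 4·y_budget = 38.
→ y_design = 2 and y_budget = 7.5.
Shadow price of design = 2.

2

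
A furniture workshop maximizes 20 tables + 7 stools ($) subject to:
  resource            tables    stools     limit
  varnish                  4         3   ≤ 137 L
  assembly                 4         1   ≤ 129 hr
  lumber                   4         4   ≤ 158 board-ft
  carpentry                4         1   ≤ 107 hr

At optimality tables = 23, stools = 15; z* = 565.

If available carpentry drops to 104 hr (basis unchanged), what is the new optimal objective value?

553

Check each constraint at x*: varnish 137/137 (tight); assembly 107/129 (slack 22); lumber 152/158 (slack 6); carpentry 107/107 (tight).
By complementary slackness, y = 0 for the non-binding constraints.
The binding rows give the dual system: 4·y_varnish + 4·y_carpentry = 20 and 3·y_varnish + 1·y_carpentry = 7.
Solving: y_varnish = 1, y_carpentry = 4.
Δz = y_carpentry·Δb = 4 × (-3) = -12, so new z* = 565 − 12 = 553.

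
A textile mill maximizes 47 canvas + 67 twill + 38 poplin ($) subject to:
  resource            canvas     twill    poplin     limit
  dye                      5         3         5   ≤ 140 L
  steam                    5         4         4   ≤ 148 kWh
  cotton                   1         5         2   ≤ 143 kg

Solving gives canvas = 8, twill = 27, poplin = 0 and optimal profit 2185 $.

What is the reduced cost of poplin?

Check each constraint at x*: dye 121/140 (slack 19); steam 148/148 (tight); cotton 143/143 (tight).
Since dye is not tight, its dual is 0.
From A_Bᵀ y = c: 5·y_steam + 1·y_cotton = 47; 4·y_steam + 5·y_cotton = 67.
→ y_steam = 8 and y_cotton = 7.
Reduced cost of poplin: c₃ − yᵀa₃ = 38 − (8·4 + 7·2) = 38 − 46 = -8.

-8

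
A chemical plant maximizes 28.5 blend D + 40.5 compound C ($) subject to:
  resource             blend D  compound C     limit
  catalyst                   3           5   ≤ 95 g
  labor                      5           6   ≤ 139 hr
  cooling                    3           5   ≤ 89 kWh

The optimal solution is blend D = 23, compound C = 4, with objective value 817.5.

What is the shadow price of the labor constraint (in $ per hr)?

Binding: labor and cooling. Non-binding: catalyst (6 unused).
Slack constraints have shadow price 0 (complementary slackness).
From A_Bᵀ y = c: 5·y_labor + 3·y_cooling = 28.5; 6·y_labor + 5·y_cooling = 40.5.
→ y_labor = 3 and y_cooling = 4.5.
Shadow price of labor = 3.

3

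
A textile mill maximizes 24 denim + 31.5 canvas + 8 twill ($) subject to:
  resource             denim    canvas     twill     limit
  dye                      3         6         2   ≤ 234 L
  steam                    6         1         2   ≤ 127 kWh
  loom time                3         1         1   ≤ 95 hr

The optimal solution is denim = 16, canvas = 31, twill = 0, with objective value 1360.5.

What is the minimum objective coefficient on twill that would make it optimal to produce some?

Check each constraint at x*: dye 234/234 (tight); steam 127/127 (tight); loom time 79/95 (slack 16).
Slack constraints have shadow price 0 (complementary slackness).
The binding rows give the dual system: 3·y_dye + 6·y_steam = 24 and 6·y_dye + 1·y_steam = 31.5.
This yields shadow prices y_dye = 5, y_steam = 1.5.
twill enters the basis when its profit ≥ yᵀa₃ = 5·2 + 1.5·2 = 13.

13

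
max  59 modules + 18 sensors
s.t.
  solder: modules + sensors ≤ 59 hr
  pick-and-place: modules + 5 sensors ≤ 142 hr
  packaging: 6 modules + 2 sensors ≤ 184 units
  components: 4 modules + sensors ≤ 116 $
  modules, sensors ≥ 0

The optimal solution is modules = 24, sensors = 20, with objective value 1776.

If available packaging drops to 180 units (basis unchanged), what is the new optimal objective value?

At the optimum: solder uses 44 of 59 (slack = 15); pick-and-place uses 124 of 142 (slack = 18); packaging uses 184 of 184 (binding); components uses 116 of 116 (binding).
By complementary slackness, y = 0 for the non-binding constraints.
The binding rows give the dual system: 6·y_packaging + 4·y_components = 59 and 2·y_packaging + 1·y_components = 18.
Solving: y_packaging = 6.5, y_components = 5.
Δz = y_packaging·Δb = 6.5 × (-4) = -26, so new z* = 1776 − 26 = 1750.

1750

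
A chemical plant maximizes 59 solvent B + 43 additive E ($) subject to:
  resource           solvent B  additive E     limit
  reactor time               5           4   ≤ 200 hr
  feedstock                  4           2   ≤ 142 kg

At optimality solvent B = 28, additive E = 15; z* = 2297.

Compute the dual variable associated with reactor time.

At the optimum: reactor time uses 200 of 200 (binding); feedstock uses 142 of 142 (binding).
From A_Bᵀ y = c: 5·y_reactor time + 4·y_feedstock = 59; 4·y_reactor time + 2·y_feedstock = 43.
This yields shadow prices y_reactor time = 9, y_feedstock = 3.5.
Shadow price of reactor time = 9.

9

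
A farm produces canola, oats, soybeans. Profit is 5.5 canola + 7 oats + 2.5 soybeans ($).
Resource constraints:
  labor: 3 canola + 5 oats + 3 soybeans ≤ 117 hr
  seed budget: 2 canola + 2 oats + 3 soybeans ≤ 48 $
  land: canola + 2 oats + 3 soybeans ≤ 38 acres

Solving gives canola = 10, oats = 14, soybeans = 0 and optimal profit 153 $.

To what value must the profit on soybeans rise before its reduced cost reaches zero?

Binding: seed budget and land. Non-binding: labor (17 unused).
By complementary slackness, y = 0 for the non-binding constraint.
Dual feasibility on the basic columns requires 2·y_seed budget + 1·y_land = 5.5, 2·y_seed budget + 2·y_land = 7.
Solving: y_seed budget = 2, y_land = 1.5.
soybeans enters the basis when its profit ≥ yᵀa₃ = 2·3 + 1.5·3 = 10.5.

10.5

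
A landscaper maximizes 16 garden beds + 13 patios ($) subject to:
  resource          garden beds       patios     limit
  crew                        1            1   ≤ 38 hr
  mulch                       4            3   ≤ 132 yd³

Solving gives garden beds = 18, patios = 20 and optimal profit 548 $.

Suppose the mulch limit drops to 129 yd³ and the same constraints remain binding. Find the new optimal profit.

539

At the optimum: crew uses 38 of 38 (binding); mulch uses 132 of 132 (binding).
Dual feasibility on the basic columns requires 1·y_crew + 4·y_mulch = 16, 1·y_crew + 3·y_mulch = 13.
Solving: y_crew = 4, y_mulch = 3.
Δz = y_mulch·Δb = 3 × (-3) = -9, so new z* = 548 − 9 = 539.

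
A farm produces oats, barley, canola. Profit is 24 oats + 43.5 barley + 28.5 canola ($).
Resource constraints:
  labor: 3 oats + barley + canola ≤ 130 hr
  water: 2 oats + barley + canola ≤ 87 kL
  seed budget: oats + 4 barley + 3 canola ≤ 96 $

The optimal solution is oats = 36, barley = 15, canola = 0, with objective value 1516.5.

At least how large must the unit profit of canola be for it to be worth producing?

Binding: water and seed budget. Non-binding: labor (7 unused).
By complementary slackness, y = 0 for the non-binding constraint.
Dual feasibility on the basic columns requires 2·y_water + 1·y_seed budget = 24, 1·y_water + 4·y_seed budget = 43.5.
Solving: y_water = 7.5, y_seed budget = 9.
canola enters the basis when its profit ≥ yᵀa₃ = 7.5·1 + 9·3 = 34.5.

34.5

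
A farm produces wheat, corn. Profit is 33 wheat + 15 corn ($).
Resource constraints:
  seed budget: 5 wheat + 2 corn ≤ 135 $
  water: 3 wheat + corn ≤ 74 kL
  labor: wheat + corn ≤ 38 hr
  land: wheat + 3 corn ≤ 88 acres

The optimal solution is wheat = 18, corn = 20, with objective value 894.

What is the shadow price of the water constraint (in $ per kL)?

9

Check each constraint at x*: seed budget 130/135 (slack 5); water 74/74 (tight); labor 38/38 (tight); land 78/88 (slack 10).
Since seed budget, land are not tight, their duals are 0.
From A_Bᵀ y = c: 3·y_water + 1·y_labor = 33; 1·y_water + 1·y_labor = 15.
→ y_water = 9 and y_labor = 6.
Shadow price of water = 9.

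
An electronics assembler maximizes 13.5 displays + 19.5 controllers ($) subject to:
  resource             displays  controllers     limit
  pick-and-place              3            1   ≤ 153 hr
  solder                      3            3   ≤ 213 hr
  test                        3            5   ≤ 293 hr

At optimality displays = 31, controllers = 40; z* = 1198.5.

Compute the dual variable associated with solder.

1.5

At the optimum: pick-and-place uses 133 of 153 (slack = 20); solder uses 213 of 213 (binding); test uses 293 of 293 (binding).
Slack constraints have shadow price 0 (complementary slackness).
Dual feasibility on the basic columns requires 3·y_solder + 3·y_test = 13.5, 3·y_solder + 5·y_test = 19.5.
This yields shadow prices y_solder = 1.5, y_test = 3.
Shadow price of solder = 1.5.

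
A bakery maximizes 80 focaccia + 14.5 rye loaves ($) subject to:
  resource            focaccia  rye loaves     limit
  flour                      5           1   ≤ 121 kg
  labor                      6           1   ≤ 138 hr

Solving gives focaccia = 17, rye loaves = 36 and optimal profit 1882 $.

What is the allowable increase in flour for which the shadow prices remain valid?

17

Binding constraints: flour, labor. The basis is B = [[5,1],[6,1]] with det -1.
Per unit increase in flour, x* moves by d = (-1, 6).
The basis stays optimal until focaccia reaches 0; allowable increase = 17 kg.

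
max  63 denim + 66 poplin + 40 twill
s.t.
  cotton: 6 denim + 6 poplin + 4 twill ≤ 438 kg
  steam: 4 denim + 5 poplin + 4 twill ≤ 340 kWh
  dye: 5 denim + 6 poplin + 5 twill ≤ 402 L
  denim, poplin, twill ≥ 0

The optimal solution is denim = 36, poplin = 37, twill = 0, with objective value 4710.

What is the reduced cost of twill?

-7

Binding: cotton and dye. Non-binding: steam (11 unused).
Since steam is not tight, its dual is 0.
From A_Bᵀ y = c: 6·y_cotton + 5·y_dye = 63; 6·y_cotton + 6·y_dye = 66.
Solving: y_cotton = 8, y_dye = 3.
Reduced cost of twill: c₃ − yᵀa₃ = 40 − (8·4 + 3·5) = 40 − 47 = -7.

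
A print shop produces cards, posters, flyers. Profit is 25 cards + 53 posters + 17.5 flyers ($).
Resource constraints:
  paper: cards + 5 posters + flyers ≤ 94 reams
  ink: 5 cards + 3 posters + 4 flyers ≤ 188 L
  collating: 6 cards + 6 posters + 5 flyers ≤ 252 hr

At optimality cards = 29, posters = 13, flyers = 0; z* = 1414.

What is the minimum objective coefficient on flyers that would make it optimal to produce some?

22

Binding: paper and collating. Non-binding: ink (4 unused).
Since ink is not tight, its dual is 0.
Dual feasibility on the basic columns requires 1·y_paper + 6·y_collating = 25, 5·y_paper + 6·y_collating = 53.
→ y_paper = 7 and y_collating = 3.
flyers enters the basis when its profit ≥ yᵀa₃ = 7·1 + 3·5 = 22.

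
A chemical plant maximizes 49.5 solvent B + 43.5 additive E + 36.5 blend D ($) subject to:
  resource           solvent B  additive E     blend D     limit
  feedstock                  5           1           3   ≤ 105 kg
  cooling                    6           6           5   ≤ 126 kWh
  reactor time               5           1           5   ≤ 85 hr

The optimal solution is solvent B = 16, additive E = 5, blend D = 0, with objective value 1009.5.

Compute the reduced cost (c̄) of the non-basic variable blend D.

-6

Check each constraint at x*: feedstock 85/105 (slack 20); cooling 126/126 (tight); reactor time 85/85 (tight).
By complementary slackness, y = 0 for the non-binding constraint.
The binding rows give the dual system: 6·y_cooling + 5·y_reactor time = 49.5 and 6·y_cooling + 1·y_reactor time = 43.5.
Solving: y_cooling = 7, y_reactor time = 1.5.
Reduced cost of blend D: c₃ − yᵀa₃ = 36.5 − (7·5 + 1.5·5) = 36.5 − 42.5 = -6.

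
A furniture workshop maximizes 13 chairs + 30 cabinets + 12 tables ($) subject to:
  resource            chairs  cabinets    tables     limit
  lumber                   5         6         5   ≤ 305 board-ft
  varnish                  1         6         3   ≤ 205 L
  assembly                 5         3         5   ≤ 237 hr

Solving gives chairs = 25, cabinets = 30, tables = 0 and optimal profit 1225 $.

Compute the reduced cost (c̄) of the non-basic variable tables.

-7

Binding: lumber and varnish. Non-binding: assembly (22 unused).
By complementary slackness, y = 0 for the non-binding constraint.
The binding rows give the dual system: 5·y_lumber + 1·y_varnish = 13 and 6·y_lumber + 6·y_varnish = 30.
Solving: y_lumber = 2, y_varnish = 3.
Reduced cost of tables: c₃ − yᵀa₃ = 12 − (2·5 + 3·3) = 12 − 19 = -7.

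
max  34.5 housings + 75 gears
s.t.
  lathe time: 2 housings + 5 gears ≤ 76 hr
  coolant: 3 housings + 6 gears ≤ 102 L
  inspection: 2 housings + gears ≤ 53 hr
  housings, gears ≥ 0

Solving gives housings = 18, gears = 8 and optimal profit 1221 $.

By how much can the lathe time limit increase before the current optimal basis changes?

Binding constraints: lathe time, coolant. The basis is B = [[2,5],[3,6]] with det -3.
Per unit increase in lathe time, x* moves by d = (-2, 1).
The basis stays optimal until housings reaches 0; allowable increase = 9 hr.

9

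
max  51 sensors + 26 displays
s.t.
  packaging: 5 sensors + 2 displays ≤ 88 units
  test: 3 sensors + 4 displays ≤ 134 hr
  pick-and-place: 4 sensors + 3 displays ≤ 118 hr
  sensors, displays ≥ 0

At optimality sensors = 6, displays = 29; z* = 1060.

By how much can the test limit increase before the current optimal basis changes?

Binding constraints: packaging, test. The basis is B = [[5,2],[3,4]] with det 14.
Per unit increase in test, x* moves by d = (-0.1429, 0.3571).
The basis stays optimal until pick-and-place becomes binding; allowable increase = 14 hr.

14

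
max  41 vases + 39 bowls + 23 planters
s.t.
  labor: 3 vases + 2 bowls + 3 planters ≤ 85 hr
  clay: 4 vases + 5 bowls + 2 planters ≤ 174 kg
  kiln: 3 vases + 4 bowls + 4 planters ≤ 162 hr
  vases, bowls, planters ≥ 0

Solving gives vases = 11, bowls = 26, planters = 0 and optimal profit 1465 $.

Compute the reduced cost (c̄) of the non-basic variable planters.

At the optimum: labor uses 85 of 85 (binding); clay uses 174 of 174 (binding); kiln uses 137 of 162 (slack = 25).
Slack constraints have shadow price 0 (complementary slackness).
From A_Bᵀ y = c: 3·y_labor + 4·y_clay = 41; 2·y_labor + 5·y_clay = 39.
→ y_labor = 7 and y_clay = 5.
Reduced cost of planters: c₃ − yᵀa₃ = 23 − (7·3 + 5·2) = 23 − 31 = -8.

-8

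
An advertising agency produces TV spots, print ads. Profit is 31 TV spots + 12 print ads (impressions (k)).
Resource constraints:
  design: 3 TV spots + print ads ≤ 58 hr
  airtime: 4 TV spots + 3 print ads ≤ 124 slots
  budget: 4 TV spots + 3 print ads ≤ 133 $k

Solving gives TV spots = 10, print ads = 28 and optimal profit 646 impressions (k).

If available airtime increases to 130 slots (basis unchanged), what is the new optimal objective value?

Binding: design and airtime. Non-binding: budget (9 unused).
Slack constraints have shadow price 0 (complementary slackness).
The binding rows give the dual system: 3·y_design + 4·y_airtime = 31 and 1·y_design + 3·y_airtime = 12.
This yields shadow prices y_design = 9, y_airtime = 1.
Δz = y_airtime·Δb = 1 × (6) = 6, so new z* = 646 + 6 = 652.

652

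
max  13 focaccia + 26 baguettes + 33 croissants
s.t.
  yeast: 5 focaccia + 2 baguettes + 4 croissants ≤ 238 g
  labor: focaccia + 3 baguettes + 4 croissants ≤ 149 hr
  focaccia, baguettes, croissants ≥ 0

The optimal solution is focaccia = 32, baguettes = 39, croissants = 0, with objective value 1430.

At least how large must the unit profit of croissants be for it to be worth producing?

Both yeast and labor are binding at x*.
From A_Bᵀ y = c: 5·y_yeast + 1·y_labor = 13; 2·y_yeast + 3·y_labor = 26.
→ y_yeast = 1 and y_labor = 8.
croissants enters the basis when its profit ≥ yᵀa₃ = 1·4 + 8·4 = 36.

36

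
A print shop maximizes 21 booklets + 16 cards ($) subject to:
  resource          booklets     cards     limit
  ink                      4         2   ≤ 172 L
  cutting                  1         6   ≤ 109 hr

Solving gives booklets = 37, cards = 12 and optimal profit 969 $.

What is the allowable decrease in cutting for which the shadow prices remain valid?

Binding constraints: ink, cutting. The basis is B = [[4,2],[1,6]] with det 22.
Per unit decrease in cutting, x* moves by d = (0.0909, -0.1818).
The basis stays optimal until cards reaches 0; allowable decrease = 66 hr.

66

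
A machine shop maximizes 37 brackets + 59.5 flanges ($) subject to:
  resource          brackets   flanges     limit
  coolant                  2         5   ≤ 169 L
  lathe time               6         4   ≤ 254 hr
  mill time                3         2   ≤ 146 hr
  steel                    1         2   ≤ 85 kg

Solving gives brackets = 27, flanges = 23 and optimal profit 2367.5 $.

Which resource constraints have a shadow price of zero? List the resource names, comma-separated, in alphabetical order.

coolant: 169/169 (binding)
lathe time: 254/254 (binding)
mill time: 127/146 (slack 19)
steel: 73/85 (slack 12)
By complementary slackness, a constraint with positive slack has shadow price 0 → mill time, steel.

mill time, steel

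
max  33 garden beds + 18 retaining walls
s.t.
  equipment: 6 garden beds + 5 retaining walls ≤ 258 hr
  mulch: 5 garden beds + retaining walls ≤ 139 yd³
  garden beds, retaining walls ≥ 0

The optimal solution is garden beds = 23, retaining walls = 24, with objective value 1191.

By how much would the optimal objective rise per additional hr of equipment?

Both equipment and mulch are binding at x*.
The binding rows give the dual system: 6·y_equipment + 5·y_mulch = 33 and 5·y_equipment + 1·y_mulch = 18.
Solving: y_equipment = 3, y_mulch = 3.
Shadow price of equipment = 3.

3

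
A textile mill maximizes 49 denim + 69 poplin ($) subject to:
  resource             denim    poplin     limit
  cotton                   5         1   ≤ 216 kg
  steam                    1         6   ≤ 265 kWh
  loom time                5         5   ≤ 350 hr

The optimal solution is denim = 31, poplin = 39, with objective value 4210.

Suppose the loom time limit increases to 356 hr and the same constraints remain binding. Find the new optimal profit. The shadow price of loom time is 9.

Δb = 6, so new z* = 4210 + (9)·(6) = 4210 + 54 = 4264.

4264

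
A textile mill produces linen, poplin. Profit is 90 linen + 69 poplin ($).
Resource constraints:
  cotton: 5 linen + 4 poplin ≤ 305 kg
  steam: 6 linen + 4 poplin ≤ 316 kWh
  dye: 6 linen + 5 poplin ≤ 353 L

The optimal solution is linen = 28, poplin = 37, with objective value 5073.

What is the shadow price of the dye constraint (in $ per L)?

9

Check each constraint at x*: cotton 288/305 (slack 17); steam 316/316 (tight); dye 353/353 (tight).
By complementary slackness, y = 0 for the non-binding constraint.
From A_Bᵀ y = c: 6·y_steam + 6·y_dye = 90; 4·y_steam + 5·y_dye = 69.
Solving: y_steam = 6, y_dye = 9.
Shadow price of dye = 9.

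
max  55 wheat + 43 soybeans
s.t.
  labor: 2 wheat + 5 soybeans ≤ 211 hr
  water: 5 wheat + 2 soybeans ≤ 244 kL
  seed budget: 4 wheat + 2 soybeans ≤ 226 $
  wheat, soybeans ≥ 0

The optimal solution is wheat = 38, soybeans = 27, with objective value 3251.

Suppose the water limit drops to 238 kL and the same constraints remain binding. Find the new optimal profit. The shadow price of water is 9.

Δb = -6, so new z* = 3251 + (9)·(-6) = 3251 − 54 = 3197.

3197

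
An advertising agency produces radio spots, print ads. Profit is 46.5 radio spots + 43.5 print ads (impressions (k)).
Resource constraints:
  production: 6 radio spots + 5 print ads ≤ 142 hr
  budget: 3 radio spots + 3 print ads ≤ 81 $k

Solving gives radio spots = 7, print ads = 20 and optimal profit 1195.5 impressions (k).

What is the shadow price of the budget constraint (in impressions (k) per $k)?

Check each constraint at x*: production 142/142 (tight); budget 81/81 (tight).
From A_Bᵀ y = c: 6·y_production + 3·y_budget = 46.5; 5·y_production + 3·y_budget = 43.5.
Solving: y_production = 3, y_budget = 9.5.
Shadow price of budget = 9.5.

9.5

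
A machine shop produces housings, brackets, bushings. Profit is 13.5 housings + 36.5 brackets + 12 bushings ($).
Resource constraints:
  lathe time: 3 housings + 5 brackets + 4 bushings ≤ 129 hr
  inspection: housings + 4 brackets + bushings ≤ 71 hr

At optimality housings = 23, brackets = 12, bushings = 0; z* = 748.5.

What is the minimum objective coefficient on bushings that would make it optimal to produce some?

16

Both lathe time and inspection are binding at x*.
From A_Bᵀ y = c: 3·y_lathe time + 1·y_inspection = 13.5; 5·y_lathe time + 4·y_inspection = 36.5.
→ y_lathe time = 2.5 and y_inspection = 6.
bushings enters the basis when its profit ≥ yᵀa₃ = 2.5·4 + 6·1 = 16.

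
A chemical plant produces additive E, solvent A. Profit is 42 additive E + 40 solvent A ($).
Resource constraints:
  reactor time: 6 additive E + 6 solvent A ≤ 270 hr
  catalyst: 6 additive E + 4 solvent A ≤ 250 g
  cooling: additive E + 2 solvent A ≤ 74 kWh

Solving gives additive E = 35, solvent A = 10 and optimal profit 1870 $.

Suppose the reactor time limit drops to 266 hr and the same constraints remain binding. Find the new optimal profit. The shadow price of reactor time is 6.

Δb = -4, so new z* = 1870 + (6)·(-4) = 1870 − 24 = 1846.

1846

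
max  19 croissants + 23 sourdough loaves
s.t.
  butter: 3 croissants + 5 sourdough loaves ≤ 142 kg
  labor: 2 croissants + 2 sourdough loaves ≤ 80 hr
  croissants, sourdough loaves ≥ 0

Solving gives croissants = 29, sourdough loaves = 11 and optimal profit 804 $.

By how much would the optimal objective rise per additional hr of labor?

Check each constraint at x*: butter 142/142 (tight); labor 80/80 (tight).
Dual feasibility on the basic columns requires 3·y_butter + 2·y_labor = 19, 5·y_butter + 2·y_labor = 23.
Solving: y_butter = 2, y_labor = 6.5.
Shadow price of labor = 6.5.

6.5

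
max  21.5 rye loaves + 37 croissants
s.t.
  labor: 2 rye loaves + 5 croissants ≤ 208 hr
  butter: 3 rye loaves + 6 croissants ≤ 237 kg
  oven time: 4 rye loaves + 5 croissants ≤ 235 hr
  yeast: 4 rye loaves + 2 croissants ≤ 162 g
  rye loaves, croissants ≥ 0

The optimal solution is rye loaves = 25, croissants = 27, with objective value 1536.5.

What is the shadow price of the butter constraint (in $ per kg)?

At the optimum: labor uses 185 of 208 (slack = 23); butter uses 237 of 237 (binding); oven time uses 235 of 235 (binding); yeast uses 154 of 162 (slack = 8).
Slack constraints have shadow price 0 (complementary slackness).
Dual feasibility on the basic columns requires 3·y_butter + 4·y_oven time = 21.5, 6·y_butter + 5·y_oven time = 37.
This yields shadow prices y_butter = 4.5, y_oven time = 2.
Shadow price of butter = 4.5.

4.5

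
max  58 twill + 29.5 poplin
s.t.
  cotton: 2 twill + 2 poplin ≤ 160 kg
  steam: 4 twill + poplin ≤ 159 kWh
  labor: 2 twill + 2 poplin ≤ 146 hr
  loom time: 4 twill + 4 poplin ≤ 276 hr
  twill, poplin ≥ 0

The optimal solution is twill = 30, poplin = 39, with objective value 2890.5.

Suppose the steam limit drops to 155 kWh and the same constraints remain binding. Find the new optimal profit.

2852.5

At the optimum: cotton uses 138 of 160 (slack = 22); steam uses 159 of 159 (binding); labor uses 138 of 146 (slack = 8); loom time uses 276 of 276 (binding).
Since cotton, labor are not tight, their duals are 0.
The binding rows give the dual system: 4·y_steam + 4·y_loom time = 58 and 1·y_steam + 4·y_loom time = 29.5.
→ y_steam = 9.5 and y_loom time = 5.
Δz = y_steam·Δb = 9.5 × (-4) = -38, so new z* = 2890.5 − 38 = 2852.5.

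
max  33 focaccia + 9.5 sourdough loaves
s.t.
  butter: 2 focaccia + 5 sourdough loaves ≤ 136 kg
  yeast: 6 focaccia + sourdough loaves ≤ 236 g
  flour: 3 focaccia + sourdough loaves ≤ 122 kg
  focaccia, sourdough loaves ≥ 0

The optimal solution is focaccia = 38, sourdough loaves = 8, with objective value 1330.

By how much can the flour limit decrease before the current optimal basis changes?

4

Binding constraints: yeast, flour. The basis is B = [[6,1],[3,1]] with det 3.
Per unit decrease in flour, x* moves by d = (0.3333, -2).
The basis stays optimal until sourdough loaves reaches 0; allowable decrease = 4 kg.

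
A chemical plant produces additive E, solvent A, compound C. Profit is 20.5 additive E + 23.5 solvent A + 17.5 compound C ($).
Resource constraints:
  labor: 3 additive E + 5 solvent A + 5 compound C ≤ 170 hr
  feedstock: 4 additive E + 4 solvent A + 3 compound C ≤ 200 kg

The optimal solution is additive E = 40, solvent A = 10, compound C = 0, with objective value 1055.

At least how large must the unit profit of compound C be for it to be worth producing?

Both labor and feedstock are binding at x*.
From A_Bᵀ y = c: 3·y_labor + 4·y_feedstock = 20.5; 5·y_labor + 4·y_feedstock = 23.5.
→ y_labor = 1.5 and y_feedstock = 4.
compound C enters the basis when its profit ≥ yᵀa₃ = 1.5·5 + 4·3 = 19.5.

19.5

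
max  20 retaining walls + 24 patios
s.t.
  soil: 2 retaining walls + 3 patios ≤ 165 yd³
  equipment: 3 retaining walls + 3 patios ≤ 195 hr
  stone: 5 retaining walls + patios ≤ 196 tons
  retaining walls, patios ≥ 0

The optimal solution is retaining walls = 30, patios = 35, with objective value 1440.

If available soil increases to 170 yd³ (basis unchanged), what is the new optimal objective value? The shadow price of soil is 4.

1460

Δb = 5, so new z* = 1440 + (4)·(5) = 1440 + 20 = 1460.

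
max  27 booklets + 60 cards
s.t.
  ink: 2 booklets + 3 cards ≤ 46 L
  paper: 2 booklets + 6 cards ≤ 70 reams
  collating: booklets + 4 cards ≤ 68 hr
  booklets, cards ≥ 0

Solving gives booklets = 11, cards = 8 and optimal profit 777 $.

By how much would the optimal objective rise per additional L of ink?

Check each constraint at x*: ink 46/46 (tight); paper 70/70 (tight); collating 43/68 (slack 25).
By complementary slackness, y = 0 for the non-binding constraint.
Dual feasibility on the basic columns requires 2·y_ink + 2·y_paper = 27, 3·y_ink + 6·y_paper = 60.
This yields shadow prices y_ink = 7, y_paper = 6.5.
Shadow price of ink = 7.

7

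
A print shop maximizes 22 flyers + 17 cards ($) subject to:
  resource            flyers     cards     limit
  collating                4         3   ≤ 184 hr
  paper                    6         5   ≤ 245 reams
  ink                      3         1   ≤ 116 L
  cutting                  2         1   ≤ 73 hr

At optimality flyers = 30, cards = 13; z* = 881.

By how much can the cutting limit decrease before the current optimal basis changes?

Binding constraints: paper, cutting. The basis is B = [[6,5],[2,1]] with det -4.
Per unit decrease in cutting, x* moves by d = (-1.25, 1.5).
The basis stays optimal until flyers reaches 0; allowable decrease = 24 hr.

24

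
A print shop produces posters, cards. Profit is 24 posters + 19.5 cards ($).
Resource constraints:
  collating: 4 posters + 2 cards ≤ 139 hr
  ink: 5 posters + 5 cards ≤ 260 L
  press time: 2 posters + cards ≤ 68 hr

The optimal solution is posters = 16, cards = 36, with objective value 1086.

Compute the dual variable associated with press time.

4.5

Check each constraint at x*: collating 136/139 (slack 3); ink 260/260 (tight); press time 68/68 (tight).
Slack constraints have shadow price 0 (complementary slackness).
Dual feasibility on the basic columns requires 5·y_ink + 2·y_press time = 24, 5·y_ink + 1·y_press time = 19.5.
→ y_ink = 3 and y_press time = 4.5.
Shadow price of press time = 4.5.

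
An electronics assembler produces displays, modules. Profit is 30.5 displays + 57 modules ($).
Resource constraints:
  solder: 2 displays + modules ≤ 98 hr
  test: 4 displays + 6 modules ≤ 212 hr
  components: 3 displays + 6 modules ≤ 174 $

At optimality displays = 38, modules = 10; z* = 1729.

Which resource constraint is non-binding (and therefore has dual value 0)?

solder

solder: 86/98 (slack 12)
test: 212/212 (binding)
components: 174/174 (binding)
By complementary slackness, a constraint with positive slack has shadow price 0 → solder.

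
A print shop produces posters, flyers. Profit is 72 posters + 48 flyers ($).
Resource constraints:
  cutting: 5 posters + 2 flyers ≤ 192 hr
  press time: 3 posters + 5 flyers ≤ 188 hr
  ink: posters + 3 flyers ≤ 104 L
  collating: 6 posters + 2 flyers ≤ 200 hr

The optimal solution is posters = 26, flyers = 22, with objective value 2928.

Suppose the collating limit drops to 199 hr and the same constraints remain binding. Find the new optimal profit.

At the optimum: cutting uses 174 of 192 (slack = 18); press time uses 188 of 188 (binding); ink uses 92 of 104 (slack = 12); collating uses 200 of 200 (binding).
Since cutting, ink are not tight, their duals are 0.
The binding rows give the dual system: 3·y_press time + 6·y_collating = 72 and 5·y_press time + 2·y_collating = 48.
Solving: y_press time = 6, y_collating = 9.
Δz = y_collating·Δb = 9 × (-1) = -9, so new z* = 2928 − 9 = 2919.

2919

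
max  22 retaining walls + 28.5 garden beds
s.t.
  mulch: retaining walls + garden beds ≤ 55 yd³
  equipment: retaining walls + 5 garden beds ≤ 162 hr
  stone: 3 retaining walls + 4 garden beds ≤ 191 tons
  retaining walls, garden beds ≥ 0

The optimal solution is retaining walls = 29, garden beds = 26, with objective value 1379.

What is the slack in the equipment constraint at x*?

3

equipment used = 1·29 + 5·26 = 159; slack = 162 − 159 = 3.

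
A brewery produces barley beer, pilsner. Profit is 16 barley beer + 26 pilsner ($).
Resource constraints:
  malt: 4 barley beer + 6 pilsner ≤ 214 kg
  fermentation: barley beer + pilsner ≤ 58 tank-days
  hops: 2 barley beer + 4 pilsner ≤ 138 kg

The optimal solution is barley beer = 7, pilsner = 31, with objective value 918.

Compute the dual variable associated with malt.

3

At the optimum: malt uses 214 of 214 (binding); fermentation uses 38 of 58 (slack = 20); hops uses 138 of 138 (binding).
By complementary slackness, y = 0 for the non-binding constraint.
From A_Bᵀ y = c: 4·y_malt + 2·y_hops = 16; 6·y_malt + 4·y_hops = 26.
This yields shadow prices y_malt = 3, y_hops = 2.
Shadow price of malt = 3.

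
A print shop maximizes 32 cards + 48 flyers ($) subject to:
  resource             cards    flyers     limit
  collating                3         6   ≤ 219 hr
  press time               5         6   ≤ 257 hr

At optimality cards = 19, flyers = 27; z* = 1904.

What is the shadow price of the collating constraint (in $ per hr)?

4

At the optimum: collating uses 219 of 219 (binding); press time uses 257 of 257 (binding).
Dual feasibility on the basic columns requires 3·y_collating + 5·y_press time = 32, 6·y_collating + 6·y_press time = 48.
Solving: y_collating = 4, y_press time = 4.
Shadow price of collating = 4.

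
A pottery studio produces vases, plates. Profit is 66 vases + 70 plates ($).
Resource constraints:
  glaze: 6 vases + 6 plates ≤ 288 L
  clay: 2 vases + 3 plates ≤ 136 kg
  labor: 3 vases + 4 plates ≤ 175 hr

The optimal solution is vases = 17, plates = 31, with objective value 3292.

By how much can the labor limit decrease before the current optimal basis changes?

Binding constraints: glaze, labor. The basis is B = [[6,6],[3,4]] with det 6.
Per unit decrease in labor, x* moves by d = (1, -1).
The basis stays optimal until plates reaches 0; allowable decrease = 31 hr.

31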